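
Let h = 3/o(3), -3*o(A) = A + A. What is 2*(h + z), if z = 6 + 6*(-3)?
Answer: -27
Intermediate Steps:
z = -12 (z = 6 - 18 = -12)
o(A) = -2*A/3 (o(A) = -(A + A)/3 = -2*A/3)
h = -3/2 (h = 3/((-⅔*3)) = 3/(-2) = 3*(-½) = -3/2 ≈ -1.5000)
2*(h + z) = 2*(-3/2 - 12) = 2*(-27/2) = -27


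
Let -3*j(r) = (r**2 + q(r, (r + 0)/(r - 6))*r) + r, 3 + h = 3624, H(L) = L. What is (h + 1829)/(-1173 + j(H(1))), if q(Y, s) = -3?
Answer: -8175/1759 ≈ -4.6475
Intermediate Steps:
h = 3621 (h = -3 + 3624 = 3621)
j(r) = -r**2/3 + 2*r/3 (j(r) = -((r**2 - 3*r) + r)/3 = -(r**2 - 2*r)/3 = -r**2/3 + 2*r/3)
(h + 1829)/(-1173 + j(H(1))) = (3621 + 1829)/(-1173 + (1/3)*1*(2 - 1*1)) = 5450/(-1173 + (1/3)*1*(2 - 1)) = 5450/(-1173 + (1/3)*1*1) = 5450/(-1173 + 1/3) = 5450/(-3518/3) = 5450*(-3/3518) = -8175/1759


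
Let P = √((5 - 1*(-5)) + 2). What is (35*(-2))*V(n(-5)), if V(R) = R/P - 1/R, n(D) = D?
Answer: -14 + 175*√3/3 ≈ 87.036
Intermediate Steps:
P = 2*√3 (P = √((5 + 5) + 2) = √(10 + 2) = √12 = 2*√3 ≈ 3.4641)
V(R) = -1/R + R*√3/6 (V(R) = R/((2*√3)) - 1/R = R*(√3/6) - 1/R = R*√3/6 - 1/R = -1/R + R*√3/6)
(35*(-2))*V(n(-5)) = (35*(-2))*(-1/(-5) + (⅙)*(-5)*√3) = -70*(-1*(-⅕) - 5*√3/6) = -70*(⅕ - 5*√3/6) = -14 + 175*√3/3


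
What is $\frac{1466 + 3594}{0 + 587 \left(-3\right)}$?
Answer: $- \frac{5060}{1761} \approx -2.8734$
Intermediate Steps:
$\frac{1466 + 3594}{0 + 587 \left(-3\right)} = \frac{5060}{0 - 1761} = \frac{5060}{-1761} = 5060 \left(- \frac{1}{1761}\right) = - \frac{5060}{1761}$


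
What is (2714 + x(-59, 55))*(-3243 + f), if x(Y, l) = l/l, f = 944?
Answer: -6241785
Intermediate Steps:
x(Y, l) = 1
(2714 + x(-59, 55))*(-3243 + f) = (2714 + 1)*(-3243 + 944) = 2715*(-2299) = -6241785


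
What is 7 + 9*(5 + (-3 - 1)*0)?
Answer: 52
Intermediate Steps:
7 + 9*(5 + (-3 - 1)*0) = 7 + 9*(5 - 4*0) = 7 + 9*(5 + 0) = 7 + 9*5 = 7 + 45 = 52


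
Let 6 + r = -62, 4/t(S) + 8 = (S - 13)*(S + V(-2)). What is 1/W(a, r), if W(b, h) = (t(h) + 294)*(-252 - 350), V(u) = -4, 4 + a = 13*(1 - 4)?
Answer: -104/18406795 ≈ -5.6501e-6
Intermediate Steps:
a = -43 (a = -4 + 13*(1 - 4) = -4 + 13*(-3) = -4 - 39 = -43)
t(S) = 4/(-8 + (-13 + S)*(-4 + S)) (t(S) = 4/(-8 + (S - 13)*(S - 4)) = 4/(-8 + (-13 + S)*(-4 + S)))
r = -68 (r = -6 - 62 = -68)
W(b, h) = -176988 - 2408/(44 + h² - 17*h) (W(b, h) = (4/(44 + h² - 17*h) + 294)*(-252 - 350) = (294 + 4/(44 + h² - 17*h))*(-602) = -176988 - 2408/(44 + h² - 17*h))
1/W(a, r) = 1/(1204*(-6470 - 147*(-68)² + 2499*(-68))/(44 + (-68)² - 17*(-68))) = 1/(1204*(-6470 - 147*4624 - 169932)/(44 + 4624 + 1156)) = 1/(1204*(-6470 - 679728 - 169932)/5824) = 1/(1204*(1/5824)*(-856130)) = 1/(-18406795/104) = -104/18406795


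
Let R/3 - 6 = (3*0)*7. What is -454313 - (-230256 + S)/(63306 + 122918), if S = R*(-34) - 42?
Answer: -42301876601/93112 ≈ -4.5431e+5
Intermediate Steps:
R = 18 (R = 18 + 3*((3*0)*7) = 18 + 3*(0*7) = 18 + 3*0 = 18 + 0 = 18)
S = -654 (S = 18*(-34) - 42 = -612 - 42 = -654)
-454313 - (-230256 + S)/(63306 + 122918) = -454313 - (-230256 - 654)/(63306 + 122918) = -454313 - (-230910)/186224 = -454313 - 1*(-115455/93112) = -454313 + 115455/93112 = -42301876601/93112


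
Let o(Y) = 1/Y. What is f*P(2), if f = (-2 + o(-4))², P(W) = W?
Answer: 81/8 ≈ 10.125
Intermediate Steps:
f = 81/16 (f = (-2 + 1/(-4))² = (-2 - ¼)² = (-9/4)² = 81/16 ≈ 5.0625)
f*P(2) = (81/16)*2 = 81/8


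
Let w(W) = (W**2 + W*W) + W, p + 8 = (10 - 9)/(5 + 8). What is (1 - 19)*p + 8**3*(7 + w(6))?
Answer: 567614/13 ≈ 43663.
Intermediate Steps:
p = -103/13 (p = -8 + (10 - 9)/(5 + 8) = -8 + 1/13 = -103/13 ≈ -7.9231)
w(W) = W + 2*W**2 (w(W) = (W**2 + W**2) + W = 2*W**2 + W = W + 2*W**2)
(1 - 19)*p + 8**3*(7 + w(6)) = (1 - 19)*(-103/13) + 8**3*(7 + 6*(1 + 2*6)) = -18*(-103/13) + 512*(7 + 6*(1 + 12)) = 1854/13 + 512*(7 + 6*13) = 1854/13 + 512*(7 + 78) = 1854/13 + 512*85 = 1854/13 + 43520 = 567614/13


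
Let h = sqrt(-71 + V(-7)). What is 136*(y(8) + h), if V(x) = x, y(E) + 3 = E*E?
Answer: 8296 + 136*I*sqrt(78) ≈ 8296.0 + 1201.1*I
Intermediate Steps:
y(E) = -3 + E**2 (y(E) = -3 + E*E = -3 + E**2)
h = I*sqrt(78) (h = sqrt(-71 - 7) = sqrt(-78) = I*sqrt(78) ≈ 8.8318*I)
136*(y(8) + h) = 136*((-3 + 8**2) + I*sqrt(78)) = 136*((-3 + 64) + I*sqrt(78)) = 136*(61 + I*sqrt(78)) = 8296 + 136*I*sqrt(78)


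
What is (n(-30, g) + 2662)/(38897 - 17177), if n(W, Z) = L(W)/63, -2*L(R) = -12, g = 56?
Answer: 6988/57015 ≈ 0.12256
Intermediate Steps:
L(R) = 6 (L(R) = -½*(-12) = 6)
n(W, Z) = 2/21 (n(W, Z) = 6/63 = 6*(1/63) = 2/21)
(n(-30, g) + 2662)/(38897 - 17177) = (2/21 + 2662)/(38897 - 17177) = (55904/21)/21720 = (55904/21)*(1/21720) = 6988/57015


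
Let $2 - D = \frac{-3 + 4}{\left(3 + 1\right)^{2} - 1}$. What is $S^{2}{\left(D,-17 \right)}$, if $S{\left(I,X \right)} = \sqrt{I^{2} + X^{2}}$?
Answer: $\frac{65866}{225} \approx 292.74$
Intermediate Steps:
$D = \frac{29}{15}$ ($D = 2 - \frac{-3 + 4}{\left(3 + 1\right)^{2} - 1} = 2 - 1 \frac{1}{4^{2} - 1} = 2 - 1 \frac{1}{16 - 1} = 2 - 1 \cdot \frac{1}{15} = 2 - \frac{1}{15} = \frac{29}{15} \approx 1.9333$)
$S^{2}{\left(D,-17 \right)} = \left(\sqrt{\left(\frac{29}{15}\right)^{2} + \left(-17\right)^{2}}\right)^{2} = \left(\sqrt{\frac{841}{225} + 289}\right)^{2} = \left(\sqrt{\frac{65866}{225}}\right)^{2} = \left(\frac{\sqrt{65866}}{15}\right)^{2} = \frac{65866}{225}$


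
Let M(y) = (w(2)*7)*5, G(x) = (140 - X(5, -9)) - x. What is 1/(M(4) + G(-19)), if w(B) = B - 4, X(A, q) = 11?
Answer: 1/78 ≈ 0.012821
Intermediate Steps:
w(B) = -4 + B
G(x) = 129 - x (G(x) = (140 - 1*11) - x = (140 - 11) - x = 129 - x)
M(y) = -70 (M(y) = ((-4 + 2)*7)*5 = -2*7*5 = -14*5 = -70)
1/(M(4) + G(-19)) = 1/(-70 + (129 - 1*(-19))) = 1/(-70 + (129 + 19)) = 1/(-70 + 148) = 1/78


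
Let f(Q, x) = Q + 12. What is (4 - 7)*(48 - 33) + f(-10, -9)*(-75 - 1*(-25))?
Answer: -145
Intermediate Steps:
f(Q, x) = 12 + Q
(4 - 7)*(48 - 33) + f(-10, -9)*(-75 - 1*(-25)) = (4 - 7)*(48 - 33) + (12 - 10)*(-75 - 1*(-25)) = -3*15 + 2*(-75 + 25) = -45 + 2*(-50) = -45 - 100 = -145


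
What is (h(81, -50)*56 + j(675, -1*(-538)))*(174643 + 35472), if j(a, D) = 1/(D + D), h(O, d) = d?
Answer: -633034261885/1076 ≈ -5.8832e+8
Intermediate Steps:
j(a, D) = 1/(2*D)
(h(81, -50)*56 + j(675, -1*(-538)))*(174643 + 35472) = (-50*56 + 1/(2*((-1*(-538)))))*(174643 + 35472) = (-2800 + (1/2)/538)*210115 = (-2800 + (1/2)*(1/538))*210115 = (-2800 + 1/1076)*210115 = -3012799/1076*210115 = -633034261885/1076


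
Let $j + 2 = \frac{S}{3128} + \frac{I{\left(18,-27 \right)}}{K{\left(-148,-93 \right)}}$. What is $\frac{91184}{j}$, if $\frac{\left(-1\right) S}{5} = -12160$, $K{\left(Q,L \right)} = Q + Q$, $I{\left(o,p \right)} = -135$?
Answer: $\frac{10553271424}{2070913} \approx 5096.0$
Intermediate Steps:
$K{\left(Q,L \right)} = 2 Q$
$S = 60800$ ($S = \left(-5\right) \left(-12160\right) = 60800$)
$j = \frac{2070913}{115736}$ ($j = -2 + \left(\frac{60800}{3128} - \frac{135}{2 \left(-148\right)}\right) = -2 + \left(60800 \cdot \frac{1}{3128} - \frac{135}{-296}\right) = -2 + \left(\frac{7600}{391} - - \frac{135}{296}\right) = -2 + \left(\frac{7600}{391} + \frac{135}{296}\right) = -2 + \frac{2302385}{115736} = \frac{2070913}{115736} \approx 17.893$)
$\frac{91184}{j} = \frac{91184}{\frac{2070913}{115736}} = 91184 \cdot \frac{115736}{2070913} = \frac{10553271424}{2070913}$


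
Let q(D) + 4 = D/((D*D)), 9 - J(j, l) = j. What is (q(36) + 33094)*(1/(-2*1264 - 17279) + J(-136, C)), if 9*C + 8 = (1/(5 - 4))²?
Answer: 570210138229/118842 ≈ 4.7980e+6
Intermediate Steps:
C = -7/9 (C = -8/9 + (1/(5 - 4))²/9 = -8/9 + (1/1)²/9 = -8/9 + (⅑)*1² = -8/9 + (⅑)*1 = -8/9 + ⅑ = -7/9 ≈ -0.77778)
J(j, l) = 9 - j
q(D) = -4 + 1/D (q(D) = -4 + D/((D*D)) = -4 + D/(D²) = -4 + D/D² = -4 + 1/D)
(q(36) + 33094)*(1/(-2*1264 - 17279) + J(-136, C)) = ((-4 + 1/36) + 33094)*(1/(-2*1264 - 17279) + (9 - 1*(-136))) = ((-4 + 1/36) + 33094)*(1/(-2528 - 17279) + (9 + 136)) = (-143/36 + 33094)*(1/(-19807) + 145) = 1191241*(-1/19807 + 145)/36 = (1191241/36)*(2872014/19807) = 570210138229/118842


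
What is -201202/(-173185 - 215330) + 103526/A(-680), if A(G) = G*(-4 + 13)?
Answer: -259933651/15851412 ≈ -16.398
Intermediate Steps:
A(G) = 9*G (A(G) = G*9 = 9*G)
-201202/(-173185 - 215330) + 103526/A(-680) = -201202/(-173185 - 215330) + 103526/((9*(-680))) = -201202/(-388515) + 103526/(-6120) = -201202*(-1/388515) + 103526*(-1/6120) = 201202/388515 - 51763/3060 = -259933651/15851412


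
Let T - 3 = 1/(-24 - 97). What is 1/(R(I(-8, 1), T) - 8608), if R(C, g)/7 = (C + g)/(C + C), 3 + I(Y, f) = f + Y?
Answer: -605/5206356 ≈ -0.00011620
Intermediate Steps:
I(Y, f) = -3 + Y + f (I(Y, f) = -3 + (f + Y) = -3 + (Y + f) = -3 + Y + f)
T = 362/121 (T = 3 + 1/(-24 - 97) = 3 + 1/(-121) = 3 - 1/121 = 362/121 ≈ 2.9917)
R(C, g) = 7*(C + g)/(2*C) (R(C, g) = 7*((C + g)/(C + C)) = 7*((C + g)/((2*C))) = 7*((C + g)*(1/(2*C))) = 7*((C + g)/(2*C)) = 7*(C + g)/(2*C))
1/(R(I(-8, 1), T) - 8608) = 1/(7*((-3 - 8 + 1) + 362/121)/(2*(-3 - 8 + 1)) - 8608) = 1/((7/2)*(-10 + 362/121)/(-10) - 8608) = 1/((7/2)*(-1/10)*(-848/121) - 8608) = 1/(1484/605 - 8608) = 1/(-5206356/605) = -605/5206356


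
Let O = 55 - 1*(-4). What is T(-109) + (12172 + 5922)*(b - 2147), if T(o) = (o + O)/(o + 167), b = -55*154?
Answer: -5571015967/29 ≈ -1.9210e+8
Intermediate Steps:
O = 59 (O = 55 + 4 = 59)
b = -8470
T(o) = (59 + o)/(167 + o) (T(o) = (o + 59)/(o + 167) = (59 + o)/(167 + o))
T(-109) + (12172 + 5922)*(b - 2147) = (59 - 109)/(167 - 109) + (12172 + 5922)*(-8470 - 2147) = -50/58 + 18094*(-10617) = (1/58)*(-50) - 192103998 = -25/29 - 192103998 = -5571015967/29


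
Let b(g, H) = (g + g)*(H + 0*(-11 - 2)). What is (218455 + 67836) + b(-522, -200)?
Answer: 495091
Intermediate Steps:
b(g, H) = 2*H*g (b(g, H) = (2*g)*(H + 0*(-13)) = (2*g)*(H + 0) = (2*g)*H = 2*H*g)
(218455 + 67836) + b(-522, -200) = (218455 + 67836) + 2*(-200)*(-522) = 286291 + 208800 = 495091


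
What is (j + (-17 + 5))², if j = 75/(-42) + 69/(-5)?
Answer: 3728761/4900 ≈ 760.97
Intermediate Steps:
j = -1091/70 (j = 75*(-1/42) + 69*(-⅕) = -25/14 - 69/5 = -1091/70 ≈ -15.586)
(j + (-17 + 5))² = (-1091/70 + (-17 + 5))² = (-1091/70 - 12)² = (-1931/70)² = 3728761/4900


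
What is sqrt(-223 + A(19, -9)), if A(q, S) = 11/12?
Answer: I*sqrt(7995)/6 ≈ 14.902*I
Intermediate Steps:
A(q, S) = 11/12 (A(q, S) = 11*(1/12) = 11/12)
sqrt(-223 + A(19, -9)) = sqrt(-223 + 11/12) = sqrt(-2665/12) = I*sqrt(7995)/6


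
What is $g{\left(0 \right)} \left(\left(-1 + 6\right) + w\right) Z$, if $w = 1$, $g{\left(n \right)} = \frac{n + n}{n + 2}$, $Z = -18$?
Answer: $0$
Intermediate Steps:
$g{\left(n \right)} = \frac{2 n}{2 + n}$
$g{\left(0 \right)} \left(\left(-1 + 6\right) + w\right) Z = 2 \cdot 0 \frac{1}{2 + 0} \left(\left(-1 + 6\right) + 1\right) \left(-18\right) = 2 \cdot 0 \cdot \frac{1}{2} \left(5 + 1\right) \left(-18\right) = 2 \cdot 0 \cdot \frac{1}{2} \cdot 6 \left(-18\right) = 0 \cdot 6 \left(-18\right) = 0 \left(-18\right) = 0$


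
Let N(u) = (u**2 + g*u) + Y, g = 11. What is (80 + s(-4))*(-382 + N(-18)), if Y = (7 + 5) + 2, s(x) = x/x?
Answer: -19602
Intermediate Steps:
s(x) = 1
Y = 14 (Y = 12 + 2 = 14)
N(u) = 14 + u**2 + 11*u (N(u) = (u**2 + 11*u) + 14 = 14 + u**2 + 11*u)
(80 + s(-4))*(-382 + N(-18)) = (80 + 1)*(-382 + (14 + (-18)**2 + 11*(-18))) = 81*(-382 + (14 + 324 - 198)) = 81*(-382 + 140) = 81*(-242) = -19602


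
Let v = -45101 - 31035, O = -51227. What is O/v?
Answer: 51227/76136 ≈ 0.67284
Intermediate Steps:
v = -76136
O/v = -51227/(-76136) = -51227*(-1/76136) = 51227/76136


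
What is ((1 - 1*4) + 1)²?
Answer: 4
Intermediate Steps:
((1 - 1*4) + 1)² = ((1 - 4) + 1)² = (-3 + 1)² = (-2)² = 4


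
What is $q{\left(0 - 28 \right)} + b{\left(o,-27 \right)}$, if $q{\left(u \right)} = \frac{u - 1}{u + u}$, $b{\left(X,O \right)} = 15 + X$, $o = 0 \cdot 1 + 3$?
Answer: $\frac{1037}{56} \approx 18.518$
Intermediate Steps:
$o = 3$ ($o = 0 + 3 = 3$)
$q{\left(u \right)} = \frac{-1 + u}{2 u}$
$q{\left(0 - 28 \right)} + b{\left(o,-27 \right)} = \frac{-1 + \left(0 - 28\right)}{2 \left(0 - 28\right)} + \left(15 + 3\right) = \frac{-1 - 28}{2 \left(-28\right)} + 18 = \frac{1}{2} \left(- \frac{1}{28}\right) \left(-29\right) + 18 = \frac{29}{56} + 18 = \frac{1037}{56}$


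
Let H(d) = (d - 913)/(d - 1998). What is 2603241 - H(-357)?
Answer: 1226126257/471 ≈ 2.6032e+6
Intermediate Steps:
H(d) = (-913 + d)/(-1998 + d)
2603241 - H(-357) = 2603241 - (-913 - 357)/(-1998 - 357) = 2603241 - (-1270)/(-2355) = 2603241 - (-1)*(-1270)/2355 = 2603241 - 1*254/471 = 2603241 - 254/471 = 1226126257/471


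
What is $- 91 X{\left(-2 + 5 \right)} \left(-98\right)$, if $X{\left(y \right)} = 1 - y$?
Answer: $-17836$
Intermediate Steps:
$- 91 X{\left(-2 + 5 \right)} \left(-98\right) = - 91 \left(1 - \left(-2 + 5\right)\right) \left(-98\right) = - 91 \left(1 - 3\right) \left(-98\right) = \left(-91\right) \left(-2\right) \left(-98\right) = 182 \left(-98\right) = -17836$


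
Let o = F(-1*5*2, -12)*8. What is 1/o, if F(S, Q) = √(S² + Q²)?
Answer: √61/976 ≈ 0.0080023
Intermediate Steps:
F(S, Q) = √(Q² + S²)
o = 16*√61 (o = √((-12)² + (-1*5*2)²)*8 = √(144 + (-5*2)²)*8 = √(144 + (-10)²)*8 = √(144 + 100)*8 = √244*8 = (2*√61)*8 = 16*√61 ≈ 124.96)
1/o = 1/(16*√61) = √61/976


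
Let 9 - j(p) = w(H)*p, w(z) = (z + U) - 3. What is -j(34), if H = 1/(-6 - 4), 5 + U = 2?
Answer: -1082/5 ≈ -216.40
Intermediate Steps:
U = -3 (U = -5 + 2 = -3)
H = -⅒ (H = 1/(-10) = -⅒ ≈ -0.10000)
w(z) = -6 + z (w(z) = (z - 3) - 3 = (-3 + z) - 3 = -6 + z)
j(p) = 9 + 61*p/10 (j(p) = 9 - (-6 - ⅒)*p = 9 - (-61)*p/10 = 9 + 61*p/10)
-j(34) = -(9 + (61/10)*34) = -(9 + 1037/5) = -1*1082/5 = -1082/5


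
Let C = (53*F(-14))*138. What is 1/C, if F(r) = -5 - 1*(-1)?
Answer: -1/29256 ≈ -3.4181e-5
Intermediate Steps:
F(r) = -4 (F(r) = -5 + 1 = -4)
C = -29256 (C = (53*(-4))*138 = -212*138 = -29256)
1/C = 1/(-29256) = -1/29256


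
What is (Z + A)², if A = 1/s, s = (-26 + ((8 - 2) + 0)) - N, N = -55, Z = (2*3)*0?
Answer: 1/1225 ≈ 0.00081633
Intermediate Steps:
Z = 0 (Z = 6*0 = 0)
s = 35 (s = (-26 + ((8 - 2) + 0)) - 1*(-55) = (-26 + (6 + 0)) + 55 = (-26 + 6) + 55 = -20 + 55 = 35)
A = 1/35 ≈ 0.028571
(Z + A)² = (0 + 1/35)² = (1/35)² = 1/1225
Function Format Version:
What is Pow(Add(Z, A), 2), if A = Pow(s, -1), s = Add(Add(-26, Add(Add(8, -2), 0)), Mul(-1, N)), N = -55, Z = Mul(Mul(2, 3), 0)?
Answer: Rational(1, 1225) ≈ 0.00081633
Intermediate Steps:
Z = 0 (Z = Mul(6, 0) = 0)
s = 35 (s = Add(Add(-26, Add(Add(8, -2), 0)), Mul(-1, -55)) = Add(Add(-26, Add(6, 0)), 55) = Add(Add(-26, 6), 55) = Add(-20, 55) = 35)
A = Rational(1, 35) (A = Pow(35, -1) = Rational(1, 35) ≈ 0.028571)
Pow(Add(Z, A), 2) = Pow(Add(0, Rational(1, 35)), 2) = Pow(Rational(1, 35), 2) = Rational(1, 1225)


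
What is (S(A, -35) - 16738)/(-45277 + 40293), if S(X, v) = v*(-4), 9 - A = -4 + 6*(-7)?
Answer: 8299/2492 ≈ 3.3303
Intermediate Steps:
A = 55 (A = 9 - (-4 + 6*(-7)) = 9 - (-4 - 42) = 9 - 1*(-46) = 9 + 46 = 55)
S(X, v) = -4*v
(S(A, -35) - 16738)/(-45277 + 40293) = (-4*(-35) - 16738)/(-45277 + 40293) = (140 - 16738)/(-4984) = -16598*(-1/4984) = 8299/2492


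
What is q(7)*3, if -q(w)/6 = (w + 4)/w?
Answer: -198/7 ≈ -28.286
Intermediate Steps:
q(w) = -6*(4 + w)/w (q(w) = -6*(w + 4)/w = -6*(4 + w)/w)
q(7)*3 = (-6 - 24/7)*3 = -66/7*3 = -198/7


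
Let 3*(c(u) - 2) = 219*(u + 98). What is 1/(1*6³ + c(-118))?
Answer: -1/1242 ≈ -0.00080515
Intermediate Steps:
c(u) = 7156 + 73*u (c(u) = 2 + (219*(u + 98))/3 = 2 + (219*(98 + u))/3 = 2 + (21462 + 219*u)/3 = 2 + (7154 + 73*u) = 7156 + 73*u)
1/(1*6³ + c(-118)) = 1/(1*6³ + (7156 + 73*(-118))) = 1/(1*216 + (7156 - 8614)) = 1/(216 - 1458) = 1/(-1242) = -1/1242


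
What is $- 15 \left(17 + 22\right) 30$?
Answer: $-17550$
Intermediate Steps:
$- 15 \left(17 + 22\right) 30 = \left(-15\right) 39 \cdot 30 = \left(-585\right) 30 = -17550$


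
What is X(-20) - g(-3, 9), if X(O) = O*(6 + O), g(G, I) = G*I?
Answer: 307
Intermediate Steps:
X(-20) - g(-3, 9) = -20*(6 - 20) - (-3)*9 = -20*(-14) - 1*(-27) = 280 + 27 = 307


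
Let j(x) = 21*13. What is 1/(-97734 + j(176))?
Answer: -1/97461 ≈ -1.0261e-5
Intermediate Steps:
j(x) = 273
1/(-97734 + j(176)) = 1/(-97734 + 273) = 1/(-97461) = -1/97461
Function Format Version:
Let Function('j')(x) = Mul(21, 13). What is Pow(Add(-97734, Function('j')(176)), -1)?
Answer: Rational(-1, 97461) ≈ -1.0261e-5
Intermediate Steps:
Function('j')(x) = 273
Pow(Add(-97734, Function('j')(176)), -1) = Pow(Add(-97734, 273), -1) = Pow(-97461, -1) = Rational(-1, 97461)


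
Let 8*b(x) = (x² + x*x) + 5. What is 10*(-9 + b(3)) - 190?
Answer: -1005/4 ≈ -251.25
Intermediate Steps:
b(x) = 5/8 + x²/4 (b(x) = ((x² + x*x) + 5)/8 = ((x² + x²) + 5)/8 = (2*x² + 5)/8 = (5 + 2*x²)/8 = 5/8 + x²/4)
10*(-9 + b(3)) - 190 = 10*(-9 + (5/8 + (¼)*3²)) - 190 = 10*(-9 + (5/8 + (¼)*9)) - 190 = 10*(-9 + (5/8 + 9/4)) - 190 = 10*(-9 + 23/8) - 190 = 10*(-49/8) - 190 = -245/4 - 190 = -1005/4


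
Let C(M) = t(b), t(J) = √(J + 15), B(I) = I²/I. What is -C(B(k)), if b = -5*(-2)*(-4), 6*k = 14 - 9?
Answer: -5*I ≈ -5.0*I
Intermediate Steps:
k = ⅚ (k = (14 - 9)/6 = (⅙)*5 = ⅚ ≈ 0.83333)
B(I) = I
b = -40 (b = 10*(-4) = -40)
t(J) = √(15 + J)
C(M) = 5*I (C(M) = √(15 - 40) = √(-25) = 5*I)
-C(B(k)) = -5*I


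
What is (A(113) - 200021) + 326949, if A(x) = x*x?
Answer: 139697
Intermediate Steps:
A(x) = x²
(A(113) - 200021) + 326949 = (113² - 200021) + 326949 = (12769 - 200021) + 326949 = -187252 + 326949 = 139697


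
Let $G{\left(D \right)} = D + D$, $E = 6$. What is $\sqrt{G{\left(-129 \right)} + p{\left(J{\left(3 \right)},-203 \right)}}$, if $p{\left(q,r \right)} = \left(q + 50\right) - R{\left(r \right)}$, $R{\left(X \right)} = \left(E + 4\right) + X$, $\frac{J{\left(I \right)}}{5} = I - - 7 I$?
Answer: $\sqrt{105} \approx 10.247$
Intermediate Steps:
$G{\left(D \right)} = 2 D$
$J{\left(I \right)} = 40 I$ ($J{\left(I \right)} = 5 \left(I - - 7 I\right) = 5 \left(I + 7 I\right) = 5 \cdot 8 I = 40 I$)
$R{\left(X \right)} = 10 + X$ ($R{\left(X \right)} = \left(6 + 4\right) + X = 10 + X$)
$p{\left(q,r \right)} = 40 + q - r$ ($p{\left(q,r \right)} = \left(q + 50\right) - \left(10 + r\right) = \left(50 + q\right) - \left(10 + r\right) = 40 + q - r$)
$\sqrt{G{\left(-129 \right)} + p{\left(J{\left(3 \right)},-203 \right)}} = \sqrt{2 \left(-129\right) + \left(40 + 40 \cdot 3 - -203\right)} = \sqrt{-258 + \left(40 + 120 + 203\right)} = \sqrt{-258 + 363} = \sqrt{105}$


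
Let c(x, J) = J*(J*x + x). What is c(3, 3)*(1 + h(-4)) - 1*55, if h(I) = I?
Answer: -163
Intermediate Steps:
c(x, J) = J*(x + J*x)
c(3, 3)*(1 + h(-4)) - 1*55 = (3*3*(1 + 3))*(1 - 4) - 1*55 = (3*3*4)*(-3) - 55 = 36*(-3) - 55 = -108 - 55 = -163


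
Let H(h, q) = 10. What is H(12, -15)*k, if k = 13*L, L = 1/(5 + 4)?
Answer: 130/9 ≈ 14.444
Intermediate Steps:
L = 1/9 ≈ 0.11111
k = 13/9 (k = 13*(1/9) = 13/9 ≈ 1.4444)
H(12, -15)*k = 10*(13/9) = 130/9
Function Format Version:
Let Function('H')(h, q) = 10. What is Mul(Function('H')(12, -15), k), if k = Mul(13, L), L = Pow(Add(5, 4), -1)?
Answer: Rational(130, 9) ≈ 14.444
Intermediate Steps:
L = Rational(1, 9) (L = Pow(9, -1) = Rational(1, 9) ≈ 0.11111)
k = Rational(13, 9) (k = Mul(13, Rational(1, 9)) = Rational(13, 9) ≈ 1.4444)
Mul(Function('H')(12, -15), k) = Mul(10, Rational(13, 9)) = Rational(130, 9)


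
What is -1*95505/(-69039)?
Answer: 31835/23013 ≈ 1.3833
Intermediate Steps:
-1*95505/(-69039) = -95505*(-1/69039) = 31835/23013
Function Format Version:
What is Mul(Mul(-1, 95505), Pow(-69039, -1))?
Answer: Rational(31835, 23013) ≈ 1.3833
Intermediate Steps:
Mul(Mul(-1, 95505), Pow(-69039, -1)) = Mul(-95505, Rational(-1, 69039)) = Rational(31835, 23013)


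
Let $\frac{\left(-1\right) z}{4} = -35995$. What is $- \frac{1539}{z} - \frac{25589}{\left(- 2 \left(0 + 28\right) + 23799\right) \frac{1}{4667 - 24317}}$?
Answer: $\frac{72396541382523}{3418517140} \approx 21178.0$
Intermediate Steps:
$z = 143980$ ($z = \left(-4\right) \left(-35995\right) = 143980$)
$- \frac{1539}{z} - \frac{25589}{\left(- 2 \left(0 + 28\right) + 23799\right) \frac{1}{4667 - 24317}} = - \frac{1539}{143980} - \frac{25589}{\left(- 2 \left(0 + 28\right) + 23799\right) \frac{1}{4667 - 24317}} = \left(-1539\right) \frac{1}{143980} - \frac{25589}{\left(\left(-2\right) 28 + 23799\right) \frac{1}{-19650}} = - \frac{1539}{143980} - \frac{25589}{\left(-56 + 23799\right) \left(- \frac{1}{19650}\right)} = - \frac{1539}{143980} - \frac{25589}{23743 \left(- \frac{1}{19650}\right)} = - \frac{1539}{143980} - \frac{25589}{- \frac{23743}{19650}} = - \frac{1539}{143980} - - \frac{502823850}{23743} = - \frac{1539}{143980} + \frac{502823850}{23743} = \frac{72396541382523}{3418517140}$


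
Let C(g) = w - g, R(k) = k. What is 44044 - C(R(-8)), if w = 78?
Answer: 43958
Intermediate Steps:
C(g) = 78 - g
44044 - C(R(-8)) = 44044 - (78 - 1*(-8)) = 44044 - (78 + 8) = 44044 - 1*86 = 44044 - 86 = 43958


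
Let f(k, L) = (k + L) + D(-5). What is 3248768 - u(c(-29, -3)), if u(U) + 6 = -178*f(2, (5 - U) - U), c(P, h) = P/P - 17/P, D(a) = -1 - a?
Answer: 94254852/29 ≈ 3.2502e+6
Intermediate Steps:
f(k, L) = 4 + L + k (f(k, L) = (k + L) + (-1 - 1*(-5)) = (L + k) + (-1 + 5) = (L + k) + 4 = 4 + L + k)
c(P, h) = 1 - 17/P
u(U) = -1964 + 356*U (u(U) = -6 - 178*(4 + ((5 - U) - U) + 2) = -6 - 178*(4 + (5 - 2*U) + 2) = -6 - 178*(11 - 2*U) = -6 + (-1958 + 356*U) = -1964 + 356*U)
3248768 - u(c(-29, -3)) = 3248768 - (-1964 + 356*((-17 - 29)/(-29))) = 3248768 - (-1964 + 356*(-1/29*(-46))) = 3248768 - (-1964 + 356*(46/29)) = 3248768 - (-1964 + 16376/29) = 3248768 - 1*(-40580/29) = 3248768 + 40580/29 = 94254852/29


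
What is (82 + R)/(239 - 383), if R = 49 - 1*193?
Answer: 31/72 ≈ 0.43056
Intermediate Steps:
R = -144 (R = 49 - 193 = -144)
(82 + R)/(239 - 383) = (82 - 144)/(239 - 383) = -62/(-144) = -62*(-1/144) = 31/72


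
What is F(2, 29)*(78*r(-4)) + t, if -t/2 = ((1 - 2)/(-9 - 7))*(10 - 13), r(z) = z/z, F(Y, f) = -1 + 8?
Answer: 4371/8 ≈ 546.38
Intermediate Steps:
F(Y, f) = 7
r(z) = 1
t = 3/8 (t = -2*(1 - 2)/(-9 - 7)*(10 - 13) = -2*(-1/(-16))*(-3) = -2*(-1*(-1/16))*(-3) = -(-3)/8 = -2*(-3/16) = 3/8 ≈ 0.37500)
F(2, 29)*(78*r(-4)) + t = 7*(78*1) + 3/8 = 7*78 + 3/8 = 546 + 3/8 = 4371/8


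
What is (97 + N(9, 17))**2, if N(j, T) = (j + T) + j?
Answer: 17424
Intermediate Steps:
N(j, T) = T + 2*j (N(j, T) = (T + j) + j = T + 2*j)
(97 + N(9, 17))**2 = (97 + (17 + 2*9))**2 = (97 + (17 + 18))**2 = (97 + 35)**2 = 132**2 = 17424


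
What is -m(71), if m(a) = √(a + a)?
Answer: -√142 ≈ -11.916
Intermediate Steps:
m(a) = √2*√a (m(a) = √(2*a) = √2*√a)
-m(71) = -√2*√71 = -√142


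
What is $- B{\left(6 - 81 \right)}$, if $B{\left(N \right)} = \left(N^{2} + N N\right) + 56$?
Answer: $-11306$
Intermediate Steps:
$B{\left(N \right)} = 56 + 2 N^{2}$ ($B{\left(N \right)} = \left(N^{2} + N^{2}\right) + 56 = 2 N^{2} + 56 = 56 + 2 N^{2}$)
$- B{\left(6 - 81 \right)} = - (56 + 2 \left(6 - 81\right)^{2}) = - (56 + 2 \left(-75\right)^{2}) = - (56 + 2 \cdot 5625) = - (56 + 11250) = \left(-1\right) 11306 = -11306$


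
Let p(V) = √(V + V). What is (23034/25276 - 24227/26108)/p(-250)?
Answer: 549499*I*√5/1649764520 ≈ 0.00074478*I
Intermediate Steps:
p(V) = √2*√V (p(V) = √(2*V) = √2*√V)
(23034/25276 - 24227/26108)/p(-250) = (23034/25276 - 24227/26108)/((√2*√(-250))) = (23034*(1/25276) - 24227*1/26108)/((√2*(5*I*√10))) = (11517/12638 - 24227/26108)/((10*I*√5)) = -(-549499)*I*√5/1649764520 = 549499*I*√5/1649764520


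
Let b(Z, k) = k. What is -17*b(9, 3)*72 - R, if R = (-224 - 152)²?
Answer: -145048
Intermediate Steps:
R = 141376 (R = (-376)² = 141376)
-17*b(9, 3)*72 - R = -17*3*72 - 1*141376 = -51*72 - 141376 = -3672 - 141376 = -145048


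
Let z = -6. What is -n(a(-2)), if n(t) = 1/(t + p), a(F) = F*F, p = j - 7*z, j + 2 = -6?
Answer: -1/38 ≈ -0.026316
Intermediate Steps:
j = -8 (j = -2 - 6 = -8)
p = 34 (p = -8 - 7*(-6) = -8 + 42 = 34)
a(F) = F²
n(t) = 1/(34 + t) (n(t) = 1/(t + 34) = 1/(34 + t))
-n(a(-2)) = -1/(34 + (-2)²) = -1/(34 + 4) = -1/38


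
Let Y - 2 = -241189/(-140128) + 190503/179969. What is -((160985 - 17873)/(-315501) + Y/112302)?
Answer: 45030099609185653031/99281504185930975296 ≈ 0.45356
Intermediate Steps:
Y = 120538739589/25218696032 (Y = 2 + (-241189/(-140128) + 190503/179969) = 2 + (-241189*(-1/140128) + 190503*(1/179969)) = 2 + (241189/140128 + 190503/179969) = 2 + 70101347525/25218696032 = 120538739589/25218696032 ≈ 4.7797)
-((160985 - 17873)/(-315501) + Y/112302) = -((160985 - 17873)/(-315501) + (120538739589/25218696032)/112302) = -(143112*(-1/315501) + (120538739589/25218696032)*(1/112302)) = -(-47704/105167 + 40179579863/944036667261888) = -1*(-45030099609185653031/99281504185930975296) = 45030099609185653031/99281504185930975296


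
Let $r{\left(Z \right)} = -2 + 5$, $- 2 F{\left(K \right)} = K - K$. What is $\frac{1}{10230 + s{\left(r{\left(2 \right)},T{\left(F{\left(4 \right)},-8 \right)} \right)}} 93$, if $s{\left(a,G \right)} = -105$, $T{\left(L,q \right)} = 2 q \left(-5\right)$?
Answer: $\frac{31}{3375} \approx 0.0091852$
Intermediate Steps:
$F{\left(K \right)} = 0$ ($F{\left(K \right)} = - \frac{K - K}{2} = \left(- \frac{1}{2}\right) 0 = 0$)
$T{\left(L,q \right)} = - 10 q$
$r{\left(Z \right)} = 3$
$\frac{1}{10230 + s{\left(r{\left(2 \right)},T{\left(F{\left(4 \right)},-8 \right)} \right)}} 93 = \frac{1}{10230 - 105} \cdot 93 = \frac{1}{10125} \cdot 93 = \frac{31}{3375}$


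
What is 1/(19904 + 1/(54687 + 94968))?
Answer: 149655/2978733121 ≈ 5.0241e-5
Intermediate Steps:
1/(19904 + 1/(54687 + 94968)) = 1/(19904 + 1/149655) = 1/(2978733121/149655) = 149655/2978733121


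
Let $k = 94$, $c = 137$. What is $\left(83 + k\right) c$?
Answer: $24249$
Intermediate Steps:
$\left(83 + k\right) c = \left(83 + 94\right) 137 = 177 \cdot 137 = 24249$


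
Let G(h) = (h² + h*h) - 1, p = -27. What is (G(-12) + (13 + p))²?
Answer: 74529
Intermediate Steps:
G(h) = -1 + 2*h² (G(h) = (h² + h²) - 1 = 2*h² - 1 = -1 + 2*h²)
(G(-12) + (13 + p))² = ((-1 + 2*(-12)²) + (13 - 27))² = ((-1 + 2*144) - 14)² = ((-1 + 288) - 14)² = (287 - 14)² = 273² = 74529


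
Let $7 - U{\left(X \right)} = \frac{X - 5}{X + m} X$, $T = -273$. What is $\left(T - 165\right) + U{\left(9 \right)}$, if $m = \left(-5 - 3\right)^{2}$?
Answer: $- \frac{31499}{73} \approx -431.49$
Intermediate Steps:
$m = 64$ ($m = \left(-8\right)^{2} = 64$)
$U{\left(X \right)} = 7 - \frac{X \left(-5 + X\right)}{64 + X}$ ($U{\left(X \right)} = 7 - \frac{X - 5}{X + 64} X = 7 - \frac{-5 + X}{64 + X} X = 7 - \frac{X \left(-5 + X\right)}{64 + X}$)
$\left(T - 165\right) + U{\left(9 \right)} = \left(-273 - 165\right) + \frac{448 - 9^{2} + 12 \cdot 9}{64 + 9} = -438 + \frac{448 - 81 + 108}{73} = -438 + \frac{1}{73} \cdot 475 = -438 + \frac{475}{73} = - \frac{31499}{73}$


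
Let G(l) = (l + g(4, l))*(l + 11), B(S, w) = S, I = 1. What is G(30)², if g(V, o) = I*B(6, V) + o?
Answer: 7322436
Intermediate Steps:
g(V, o) = 6 + o (g(V, o) = 1*6 + o = 6 + o)
G(l) = (6 + 2*l)*(11 + l) (G(l) = (l + (6 + l))*(l + 11) = (6 + 2*l)*(11 + l))
G(30)² = (66 + 2*30² + 28*30)² = (66 + 2*900 + 840)² = (66 + 1800 + 840)² = 2706² = 7322436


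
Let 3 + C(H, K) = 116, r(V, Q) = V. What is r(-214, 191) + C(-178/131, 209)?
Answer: -101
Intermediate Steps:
C(H, K) = 113 (C(H, K) = -3 + 116 = 113)
r(-214, 191) + C(-178/131, 209) = -214 + 113 = -101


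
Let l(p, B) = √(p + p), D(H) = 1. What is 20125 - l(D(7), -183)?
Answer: 20125 - √2 ≈ 20124.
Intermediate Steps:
l(p, B) = √2*√p (l(p, B) = √(2*p) = √2*√p)
20125 - l(D(7), -183) = 20125 - √2*√1 = 20125 - √2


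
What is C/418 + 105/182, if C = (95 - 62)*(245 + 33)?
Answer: 11127/494 ≈ 22.524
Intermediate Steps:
C = 9174 (C = 33*278 = 9174)
C/418 + 105/182 = 9174/418 + 105/182 = 9174*(1/418) + 105*(1/182) = 417/19 + 15/26 = 11127/494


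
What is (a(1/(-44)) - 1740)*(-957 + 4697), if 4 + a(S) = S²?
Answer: -286992555/44 ≈ -6.5226e+6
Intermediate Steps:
a(S) = -4 + S²
(a(1/(-44)) - 1740)*(-957 + 4697) = ((-4 + (1/(-44))²) - 1740)*(-957 + 4697) = ((-4 + (-1/44)²) - 1740)*3740 = ((-4 + 1/1936) - 1740)*3740 = (-7743/1936 - 1740)*3740 = -3376383/1936*3740 = -286992555/44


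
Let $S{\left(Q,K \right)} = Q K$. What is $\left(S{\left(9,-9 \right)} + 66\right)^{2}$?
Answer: $225$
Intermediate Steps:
$S{\left(Q,K \right)} = K Q$
$\left(S{\left(9,-9 \right)} + 66\right)^{2} = \left(\left(-9\right) 9 + 66\right)^{2} = \left(-81 + 66\right)^{2} = \left(-15\right)^{2} = 225$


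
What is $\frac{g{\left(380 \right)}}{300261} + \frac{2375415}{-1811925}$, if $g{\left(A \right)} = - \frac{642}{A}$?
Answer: $- \frac{200765975493}{153140116090} \approx -1.311$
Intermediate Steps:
$\frac{g{\left(380 \right)}}{300261} + \frac{2375415}{-1811925} = \frac{\left(-642\right) \frac{1}{380}}{300261} + \frac{2375415}{-1811925} = \left(-642\right) \frac{1}{380} \cdot \frac{1}{300261} + 2375415 \left(- \frac{1}{1811925}\right) = \left(- \frac{321}{190}\right) \frac{1}{300261} - \frac{52787}{40265} = - \frac{107}{19016530} - \frac{52787}{40265} = - \frac{200765975493}{153140116090}$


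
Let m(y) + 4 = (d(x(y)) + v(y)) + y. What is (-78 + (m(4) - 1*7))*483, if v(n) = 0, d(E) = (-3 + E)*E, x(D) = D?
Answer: -39123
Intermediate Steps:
d(E) = E*(-3 + E)
m(y) = -4 + y + y*(-3 + y) (m(y) = -4 + ((y*(-3 + y) + 0) + y) = -4 + (y*(-3 + y) + y) = -4 + (y + y*(-3 + y)) = -4 + y + y*(-3 + y))
(-78 + (m(4) - 1*7))*483 = (-78 + ((-4 + 4 + 4*(-3 + 4)) - 1*7))*483 = (-78 + ((-4 + 4 + 4*1) - 7))*483 = (-78 + ((-4 + 4 + 4) - 7))*483 = (-78 + (4 - 7))*483 = (-78 - 3)*483 = -81*483 = -39123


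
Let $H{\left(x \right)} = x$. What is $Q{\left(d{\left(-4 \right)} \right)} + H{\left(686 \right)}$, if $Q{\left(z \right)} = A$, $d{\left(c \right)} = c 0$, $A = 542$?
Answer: $1228$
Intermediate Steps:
$d{\left(c \right)} = 0$
$Q{\left(z \right)} = 542$
$Q{\left(d{\left(-4 \right)} \right)} + H{\left(686 \right)} = 542 + 686 = 1228$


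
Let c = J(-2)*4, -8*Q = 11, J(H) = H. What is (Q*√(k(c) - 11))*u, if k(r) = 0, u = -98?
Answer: 539*I*√11/4 ≈ 446.92*I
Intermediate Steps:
Q = -11/8 (Q = -⅛*11 = -11/8 ≈ -1.3750)
c = -8 (c = -2*4 = -8)
(Q*√(k(c) - 11))*u = -11*√(0 - 11)/8*(-98) = -11*I*√11/8*(-98) = 539*I*√11/4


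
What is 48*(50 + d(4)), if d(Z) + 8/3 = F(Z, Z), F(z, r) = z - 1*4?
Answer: 2272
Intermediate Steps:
F(z, r) = -4 + z (F(z, r) = z - 4 = -4 + z)
d(Z) = -20/3 + Z (d(Z) = -8/3 + (-4 + Z) = -20/3 + Z)
48*(50 + d(4)) = 48*(50 + (-20/3 + 4)) = 48*(50 - 8/3) = 48*(142/3) = 2272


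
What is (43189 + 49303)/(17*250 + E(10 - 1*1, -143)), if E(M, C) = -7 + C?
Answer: 23123/1025 ≈ 22.559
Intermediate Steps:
(43189 + 49303)/(17*250 + E(10 - 1*1, -143)) = (43189 + 49303)/(17*250 + (-7 - 143)) = 92492/(4250 - 150) = 92492/4100 = 92492*(1/4100) = 23123/1025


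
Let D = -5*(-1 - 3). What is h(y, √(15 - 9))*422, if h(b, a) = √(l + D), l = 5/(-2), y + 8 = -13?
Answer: 211*√70 ≈ 1765.4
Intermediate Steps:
y = -21 (y = -8 - 13 = -21)
l = -5/2 (l = 5*(-½) = -5/2 ≈ -2.5000)
D = 20 (D = -5*(-4) = 20)
h(b, a) = √70/2 (h(b, a) = √(-5/2 + 20) = √(35/2) = √70/2)
h(y, √(15 - 9))*422 = (√70/2)*422 = 211*√70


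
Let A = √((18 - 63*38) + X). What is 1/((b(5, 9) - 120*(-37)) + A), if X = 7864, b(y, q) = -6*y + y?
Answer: 4415/19486737 - 28*√7/19486737 ≈ 0.00022276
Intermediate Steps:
b(y, q) = -5*y
A = 28*√7 (A = √((18 - 63*38) + 7864) = √((18 - 2394) + 7864) = √(-2376 + 7864) = √5488 = 28*√7 ≈ 74.081)
1/((b(5, 9) - 120*(-37)) + A) = 1/((-5*5 - 120*(-37)) + 28*√7) = 1/((-25 + 4440) + 28*√7) = 1/(4415 + 28*√7)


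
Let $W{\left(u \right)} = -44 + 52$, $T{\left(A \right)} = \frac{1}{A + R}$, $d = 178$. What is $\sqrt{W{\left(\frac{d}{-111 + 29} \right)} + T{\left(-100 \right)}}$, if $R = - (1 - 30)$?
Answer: $\frac{9 \sqrt{497}}{71} \approx 2.8259$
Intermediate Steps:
$R = 29$ ($R = - (1 - 30) = \left(-1\right) \left(-29\right) = 29$)
$T{\left(A \right)} = \frac{1}{29 + A}$ ($T{\left(A \right)} = \frac{1}{A + 29} = \frac{1}{29 + A}$)
$W{\left(u \right)} = 8$
$\sqrt{W{\left(\frac{d}{-111 + 29} \right)} + T{\left(-100 \right)}} = \sqrt{8 + \frac{1}{29 - 100}} = \sqrt{8 + \frac{1}{-71}} = \sqrt{8 - \frac{1}{71}} = \sqrt{\frac{567}{71}} = \frac{9 \sqrt{497}}{71}$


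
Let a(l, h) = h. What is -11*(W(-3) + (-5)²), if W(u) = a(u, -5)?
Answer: -220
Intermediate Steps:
W(u) = -5
-11*(W(-3) + (-5)²) = -11*(-5 + (-5)²) = -11*(-5 + 25) = -11*20 = -220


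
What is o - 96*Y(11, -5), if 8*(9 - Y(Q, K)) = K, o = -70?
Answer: -994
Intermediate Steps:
Y(Q, K) = 9 - K/8
o - 96*Y(11, -5) = -70 - 96*(9 - ⅛*(-5)) = -70 - 96*(9 + 5/8) = -70 - 96*77/8 = -70 - 924 = -994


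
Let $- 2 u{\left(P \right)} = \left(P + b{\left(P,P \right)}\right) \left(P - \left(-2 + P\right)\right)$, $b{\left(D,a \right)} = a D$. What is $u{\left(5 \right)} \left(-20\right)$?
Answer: $600$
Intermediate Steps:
$b{\left(D,a \right)} = D a$
$u{\left(P \right)} = - P - P^{2}$ ($u{\left(P \right)} = - \frac{\left(P + P P\right) \left(P - \left(-2 + P\right)\right)}{2} = - \frac{\left(P + P^{2}\right) 2}{2} = - \frac{2 P + 2 P^{2}}{2} = - P - P^{2}$)
$u{\left(5 \right)} \left(-20\right) = 5 \left(-1 - 5\right) \left(-20\right) = 5 \left(-6\right) \left(-20\right) = \left(-30\right) \left(-20\right) = 600$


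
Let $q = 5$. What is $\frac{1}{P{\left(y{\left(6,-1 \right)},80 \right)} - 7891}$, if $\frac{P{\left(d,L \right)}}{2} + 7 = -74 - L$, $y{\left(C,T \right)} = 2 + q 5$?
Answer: $- \frac{1}{8213} \approx -0.00012176$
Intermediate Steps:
$y{\left(C,T \right)} = 27$ ($y{\left(C,T \right)} = 2 + 5 \cdot 5 = 2 + 25 = 27$)
$P{\left(d,L \right)} = -162 - 2 L$ ($P{\left(d,L \right)} = -14 + 2 \left(-74 - L\right) = -14 - \left(148 + 2 L\right) = -162 - 2 L$)
$\frac{1}{P{\left(y{\left(6,-1 \right)},80 \right)} - 7891} = \frac{1}{\left(-162 - 160\right) - 7891} = \frac{1}{-322 - 7891} = \frac{1}{-8213} = - \frac{1}{8213}$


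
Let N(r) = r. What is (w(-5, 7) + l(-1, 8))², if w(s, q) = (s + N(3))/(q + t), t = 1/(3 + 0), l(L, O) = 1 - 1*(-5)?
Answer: 3969/121 ≈ 32.802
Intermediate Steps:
l(L, O) = 6 (l(L, O) = 1 + 5 = 6)
t = ⅓ (t = 1/3 = ⅓ ≈ 0.33333)
w(s, q) = (3 + s)/(⅓ + q) (w(s, q) = (s + 3)/(q + ⅓) = (3 + s)/(⅓ + q))
(w(-5, 7) + l(-1, 8))² = (3*(3 - 5)/(1 + 3*7) + 6)² = (3*(-2)/(1 + 21) + 6)² = (3*(-2)/22 + 6)² = (3*(1/22)*(-2) + 6)² = (-3/11 + 6)² = (63/11)² = 3969/121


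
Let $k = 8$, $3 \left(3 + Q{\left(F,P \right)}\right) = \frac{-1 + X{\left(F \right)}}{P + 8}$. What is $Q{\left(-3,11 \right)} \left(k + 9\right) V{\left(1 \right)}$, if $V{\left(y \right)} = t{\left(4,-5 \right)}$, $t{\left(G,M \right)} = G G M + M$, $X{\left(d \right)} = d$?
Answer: $\frac{252875}{57} \approx 4436.4$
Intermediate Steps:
$t{\left(G,M \right)} = M + M G^{2}$ ($t{\left(G,M \right)} = G^{2} M + M = M G^{2} + M = M + M G^{2}$)
$Q{\left(F,P \right)} = -3 + \frac{-1 + F}{3 \left(8 + P\right)}$ ($Q{\left(F,P \right)} = -3 + \frac{\left(-1 + F\right) \frac{1}{P + 8}}{3} = -3 + \frac{\left(-1 + F\right) \frac{1}{8 + P}}{3} = -3 + \frac{\frac{1}{8 + P} \left(-1 + F\right)}{3} = -3 + \frac{-1 + F}{3 \left(8 + P\right)}$)
$V{\left(y \right)} = -85$ ($V{\left(y \right)} = - 5 \left(1 + 4^{2}\right) = - 5 \left(1 + 16\right) = \left(-5\right) 17 = -85$)
$Q{\left(-3,11 \right)} \left(k + 9\right) V{\left(1 \right)} = \frac{-73 - 3 - 99}{3 \left(8 + 11\right)} \left(8 + 9\right) \left(-85\right) = \frac{-73 - 3 - 99}{3 \cdot 19} \cdot 17 \left(-85\right) = \frac{1}{3} \cdot \frac{1}{19} \left(-175\right) \left(-1445\right) = \left(- \frac{175}{57}\right) \left(-1445\right) = \frac{252875}{57}$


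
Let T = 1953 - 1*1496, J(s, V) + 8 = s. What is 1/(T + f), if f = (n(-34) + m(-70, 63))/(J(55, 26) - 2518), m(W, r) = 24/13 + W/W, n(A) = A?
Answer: 32123/14680616 ≈ 0.0021881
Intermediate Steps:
J(s, V) = -8 + s
m(W, r) = 37/13 (m(W, r) = 24*(1/13) + 1 = 24/13 + 1 = 37/13)
T = 457 (T = 1953 - 1496 = 457)
f = 405/32123 (f = (-34 + 37/13)/((-8 + 55) - 2518) = -405/(13*(47 - 2518)) = -405/13/(-2471) = -405/13*(-1/2471) = 405/32123 ≈ 0.012608)
1/(T + f) = 1/(457 + 405/32123) = 1/(14680616/32123) = 32123/14680616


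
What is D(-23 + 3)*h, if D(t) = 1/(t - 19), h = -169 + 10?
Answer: 53/13 ≈ 4.0769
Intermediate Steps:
h = -159
D(t) = 1/(-19 + t)
D(-23 + 3)*h = -159/(-19 + (-23 + 3)) = -159/(-19 - 20) = -159/(-39) = -1/39*(-159) = 53/13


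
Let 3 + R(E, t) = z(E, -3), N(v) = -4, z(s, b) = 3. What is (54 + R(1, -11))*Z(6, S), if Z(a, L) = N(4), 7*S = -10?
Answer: -216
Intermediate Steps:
S = -10/7 (S = (⅐)*(-10) = -10/7 ≈ -1.4286)
R(E, t) = 0 (R(E, t) = -3 + 3 = 0)
Z(a, L) = -4
(54 + R(1, -11))*Z(6, S) = (54 + 0)*(-4) = 54*(-4) = -216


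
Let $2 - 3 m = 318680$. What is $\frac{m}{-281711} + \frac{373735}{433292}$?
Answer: $\frac{151312136577}{122063122612} \approx 1.2396$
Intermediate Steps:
$m = -106226$ ($m = \frac{2}{3} - \frac{318680}{3} = -106226$)
$\frac{m}{-281711} + \frac{373735}{433292} = - \frac{106226}{-281711} + \frac{373735}{433292} = \left(-106226\right) \left(- \frac{1}{281711}\right) + 373735 \cdot \frac{1}{433292} = \frac{106226}{281711} + \frac{373735}{433292} = \frac{151312136577}{122063122612}$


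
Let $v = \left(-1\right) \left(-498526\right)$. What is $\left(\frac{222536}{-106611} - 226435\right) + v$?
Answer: $\frac{29007671065}{106611} \approx 2.7209 \cdot 10^{5}$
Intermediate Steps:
$v = 498526$
$\left(\frac{222536}{-106611} - 226435\right) + v = \left(\frac{222536}{-106611} - 226435\right) + 498526 = \left(222536 \left(- \frac{1}{106611}\right) - 226435\right) + 498526 = \left(- \frac{222536}{106611} - 226435\right) + 498526 = - \frac{24140684321}{106611} + 498526 = \frac{29007671065}{106611}$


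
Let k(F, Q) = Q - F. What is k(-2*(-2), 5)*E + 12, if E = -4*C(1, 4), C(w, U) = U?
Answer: -4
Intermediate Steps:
E = -16 (E = -4*4 = -16)
k(-2*(-2), 5)*E + 12 = (5 - (-2)*(-2))*(-16) + 12 = (5 - 1*4)*(-16) + 12 = (5 - 4)*(-16) + 12 = 1*(-16) + 12 = -16 + 12 = -4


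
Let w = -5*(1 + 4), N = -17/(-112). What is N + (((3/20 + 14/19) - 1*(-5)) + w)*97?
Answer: -19724693/10640 ≈ -1853.8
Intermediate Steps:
N = 17/112 (N = -17*(-1/112) = 17/112 ≈ 0.15179)
w = -25 (w = -5*5 = -25)
N + (((3/20 + 14/19) - 1*(-5)) + w)*97 = 17/112 + (((3/20 + 14/19) - 1*(-5)) - 25)*97 = 17/112 + (((3*(1/20) + 14*(1/19)) + 5) - 25)*97 = 17/112 + (((3/20 + 14/19) + 5) - 25)*97 = 17/112 + ((337/380 + 5) - 25)*97 = 17/112 + (2237/380 - 25)*97 = 17/112 - 7263/380*97 = 17/112 - 704511/380 = -19724693/10640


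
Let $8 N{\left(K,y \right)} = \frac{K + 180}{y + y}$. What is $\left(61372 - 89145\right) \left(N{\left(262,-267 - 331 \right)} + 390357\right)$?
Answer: $- \frac{3989629193507}{368} \approx -1.0841 \cdot 10^{10}$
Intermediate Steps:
$N{\left(K,y \right)} = \frac{180 + K}{16 y}$ ($N{\left(K,y \right)} = \frac{\left(K + 180\right) \frac{1}{y + y}}{8} = \frac{\left(180 + K\right) \frac{1}{2 y}}{8} = \frac{\frac{1}{2} \frac{1}{y} \left(180 + K\right)}{8} = \frac{180 + K}{16 y}$)
$\left(61372 - 89145\right) \left(N{\left(262,-267 - 331 \right)} + 390357\right) = \left(61372 - 89145\right) \left(\frac{180 + 262}{16 \left(-267 - 331\right)} + 390357\right) = - 27773 \left(\frac{1}{16} \frac{1}{-598} \cdot 442 + 390357\right) = - 27773 \left(\frac{1}{16} \left(- \frac{1}{598}\right) 442 + 390357\right) = - 27773 \left(- \frac{17}{368} + 390357\right) = \left(-27773\right) \frac{143651359}{368} = - \frac{3989629193507}{368}$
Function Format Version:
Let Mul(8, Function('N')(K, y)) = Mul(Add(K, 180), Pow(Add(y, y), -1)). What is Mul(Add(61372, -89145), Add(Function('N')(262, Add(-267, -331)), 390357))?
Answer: Rational(-3989629193507, 368) ≈ -1.0841e+10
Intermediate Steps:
Function('N')(K, y) = Mul(Rational(1, 16), Pow(y, -1), Add(180, K)) (Function('N')(K, y) = Mul(Rational(1, 8), Mul(Add(K, 180), Pow(Add(y, y), -1))) = Mul(Rational(1, 8), Mul(Add(180, K), Pow(Mul(2, y), -1))) = Mul(Rational(1, 8), Mul(Add(180, K), Mul(Rational(1, 2), Pow(y, -1)))) = Mul(Rational(1, 8), Mul(Rational(1, 2), Pow(y, -1), Add(180, K))) = Mul(Rational(1, 16), Pow(y, -1), Add(180, K)))
Mul(Add(61372, -89145), Add(Function('N')(262, Add(-267, -331)), 390357)) = Mul(Add(61372, -89145), Add(Mul(Rational(1, 16), Pow(Add(-267, -331), -1), Add(180, 262)), 390357)) = Mul(-27773, Add(Mul(Rational(1, 16), Pow(-598, -1), 442), 390357)) = Mul(-27773, Add(Mul(Rational(1, 16), Rational(-1, 598), 442), 390357)) = Mul(-27773, Add(Rational(-17, 368), 390357)) = Mul(-27773, Rational(143651359, 368)) = Rational(-3989629193507, 368)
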